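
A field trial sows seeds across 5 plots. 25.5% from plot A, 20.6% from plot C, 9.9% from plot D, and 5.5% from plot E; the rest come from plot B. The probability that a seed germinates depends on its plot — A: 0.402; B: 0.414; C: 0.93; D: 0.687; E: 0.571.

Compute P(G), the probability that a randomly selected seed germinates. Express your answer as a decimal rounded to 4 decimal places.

P(B) = 1 − (0.255 + 0.206 + 0.099 + 0.055) = 0.385.
Summing over the partition,
P(G) = P(G|A)·P(A) + P(G|B)·P(B) + P(G|C)·P(C) + P(G|D)·P(D) + P(G|E)·P(E)
      = 0.402·0.255 + 0.414·0.385 + 0.93·0.206 + 0.687·0.099 + 0.571·0.055
      = 0.10251 + 0.15939 + 0.19158 + 0.068013 + 0.031405 = 0.552898

0.5529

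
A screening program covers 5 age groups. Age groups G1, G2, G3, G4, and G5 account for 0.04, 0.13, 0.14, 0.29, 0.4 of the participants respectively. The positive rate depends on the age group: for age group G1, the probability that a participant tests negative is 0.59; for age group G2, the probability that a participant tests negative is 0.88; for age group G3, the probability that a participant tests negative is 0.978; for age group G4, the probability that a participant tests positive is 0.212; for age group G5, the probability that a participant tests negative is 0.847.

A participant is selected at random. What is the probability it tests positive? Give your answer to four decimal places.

0.1578

P(T|G1) = 1 − 0.59 = 0.41.
P(T|G2) = 1 − 0.88 = 0.12.
P(T|G3) = 1 − 0.978 = 0.022.
P(T|G5) = 1 − 0.847 = 0.153.
Summing over the partition,
P(T) = P(T|G1)·P(G1) + P(T|G2)·P(G2) + P(T|G3)·P(G3) + P(T|G4)·P(G4) + P(T|G5)·P(G5)
      = 0.41·0.04 + 0.12·0.13 + 0.022·0.14 + 0.212·0.29 + 0.153·0.4
      = 0.0164 + 0.0156 + 0.00308 + 0.06148 + 0.0612 = 0.15776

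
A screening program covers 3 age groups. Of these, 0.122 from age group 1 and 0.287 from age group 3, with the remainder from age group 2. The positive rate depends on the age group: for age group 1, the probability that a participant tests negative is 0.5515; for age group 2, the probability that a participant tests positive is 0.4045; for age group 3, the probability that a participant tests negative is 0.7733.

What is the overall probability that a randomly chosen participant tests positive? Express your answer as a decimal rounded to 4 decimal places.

0.3588

P(2) = 1 − (0.122 + 0.287) = 0.591.
P(T|1) = 1 − 0.5515 = 0.4485.
P(T|3) = 1 − 0.7733 = 0.2267.
P(T) = P(T|1)·P(1) + P(T|2)·P(2) + P(T|3)·P(3)
      = 0.4485·0.122 + 0.4045·0.591 + 0.2267·0.287
      = 0.054717 + 0.2390595 + 0.0650629 = 0.3588394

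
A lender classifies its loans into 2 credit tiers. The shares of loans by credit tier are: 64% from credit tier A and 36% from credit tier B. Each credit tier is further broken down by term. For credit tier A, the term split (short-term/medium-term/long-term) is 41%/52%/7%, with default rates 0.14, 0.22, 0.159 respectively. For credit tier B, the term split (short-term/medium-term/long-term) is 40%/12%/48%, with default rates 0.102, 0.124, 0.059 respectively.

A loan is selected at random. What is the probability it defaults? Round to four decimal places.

P(D|A) = 0.41·0.14 + 0.52·0.22 + 0.07·0.159 = 0.0574 + 0.1144 + 0.01113 = 0.18293
P(D|B) = 0.4·0.102 + 0.12·0.124 + 0.48·0.059 = 0.0408 + 0.01488 + 0.02832 = 0.084
By total probability over the outer partition,
P(D) = 0.64·0.18293 + 0.36·0.084
      = 0.1170752 + 0.03024 = 0.1473152

P(D) ≈ 0.1473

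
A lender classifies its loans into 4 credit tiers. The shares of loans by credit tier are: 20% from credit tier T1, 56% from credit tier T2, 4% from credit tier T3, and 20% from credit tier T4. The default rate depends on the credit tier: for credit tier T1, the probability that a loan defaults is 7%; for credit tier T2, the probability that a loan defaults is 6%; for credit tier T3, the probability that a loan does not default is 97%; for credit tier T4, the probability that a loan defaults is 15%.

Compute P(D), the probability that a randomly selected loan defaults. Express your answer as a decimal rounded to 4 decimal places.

0.0788

P(D|T3) = 1 − 0.97 = 0.03.
Summing over the partition,
P(D) = P(D|T1)·P(T1) + P(D|T2)·P(T2) + P(D|T3)·P(T3) + P(D|T4)·P(T4)
      = 0.07·0.2 + 0.06·0.56 + 0.03·0.04 + 0.15·0.2
      = 0.014 + 0.0336 + 0.0012 + 0.03 = 0.0788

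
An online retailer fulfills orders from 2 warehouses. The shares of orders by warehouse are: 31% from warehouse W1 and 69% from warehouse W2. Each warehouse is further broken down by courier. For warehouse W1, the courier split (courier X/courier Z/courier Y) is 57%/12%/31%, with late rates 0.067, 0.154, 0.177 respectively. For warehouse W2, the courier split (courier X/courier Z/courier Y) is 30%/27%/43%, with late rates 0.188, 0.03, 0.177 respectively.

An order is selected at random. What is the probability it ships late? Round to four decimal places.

0.1316

P(L|W1) = 0.57·0.067 + 0.12·0.154 + 0.31·0.177 = 0.03819 + 0.01848 + 0.05487 = 0.11154
P(L|W2) = 0.3·0.188 + 0.27·0.03 + 0.43·0.177 = 0.0564 + 0.0081 + 0.07611 = 0.14061
Then overall,
P(L) = 0.31·0.11154 + 0.69·0.14061
      = 0.0345774 + 0.0970209 = 0.1315983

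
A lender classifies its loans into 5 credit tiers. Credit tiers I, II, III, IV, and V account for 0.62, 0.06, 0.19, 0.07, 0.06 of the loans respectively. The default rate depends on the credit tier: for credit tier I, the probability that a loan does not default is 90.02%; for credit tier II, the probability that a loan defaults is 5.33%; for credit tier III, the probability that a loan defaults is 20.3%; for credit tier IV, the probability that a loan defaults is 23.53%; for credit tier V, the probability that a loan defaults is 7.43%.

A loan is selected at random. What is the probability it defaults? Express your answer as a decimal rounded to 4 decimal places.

P(D|I) = 1 − 0.9002 = 0.0998.
By the law of total probability,
P(D) = P(D|I)·P(I) + P(D|II)·P(II) + P(D|III)·P(III) + P(D|IV)·P(IV) + P(D|V)·P(V)
      = 0.0998·0.62 + 0.0533·0.06 + 0.203·0.19 + 0.2353·0.07 + 0.0743·0.06
      = 0.061876 + 0.003198 + 0.03857 + 0.016471 + 0.004458 = 0.124573

0.1246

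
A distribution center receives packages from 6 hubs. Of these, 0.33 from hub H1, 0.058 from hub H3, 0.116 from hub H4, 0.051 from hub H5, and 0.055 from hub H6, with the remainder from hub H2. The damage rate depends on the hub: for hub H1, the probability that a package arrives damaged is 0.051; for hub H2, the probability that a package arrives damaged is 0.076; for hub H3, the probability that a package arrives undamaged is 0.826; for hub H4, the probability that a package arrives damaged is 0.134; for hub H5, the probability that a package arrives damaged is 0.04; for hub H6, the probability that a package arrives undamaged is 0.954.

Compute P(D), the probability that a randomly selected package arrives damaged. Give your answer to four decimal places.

0.0767

P(H2) = 1 − (0.33 + 0.058 + 0.116 + 0.051 + 0.055) = 0.39.
P(D|H3) = 1 − 0.826 = 0.174.
P(D|H6) = 1 − 0.954 = 0.046.
Summing over the partition,
P(D) = P(D|H1)·P(H1) + P(D|H2)·P(H2) + P(D|H3)·P(H3) + P(D|H4)·P(H4) + P(D|H5)·P(H5) + P(D|H6)·P(H6)
      = 0.051·0.33 + 0.076·0.39 + 0.174·0.058 + 0.134·0.116 + 0.04·0.051 + 0.046·0.055
      = 0.01683 + 0.02964 + 0.010092 + 0.015544 + 0.00204 + 0.00253 = 0.076676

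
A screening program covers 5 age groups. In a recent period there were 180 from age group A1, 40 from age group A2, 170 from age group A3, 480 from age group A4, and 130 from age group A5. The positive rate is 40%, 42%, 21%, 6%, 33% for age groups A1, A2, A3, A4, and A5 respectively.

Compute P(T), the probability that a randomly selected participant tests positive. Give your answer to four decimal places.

Total: 180 + 40 + 170 + 480 + 130 = 1000.
P(A1) = 180/1000 = 0.18. P(A2) = 40/1000 = 0.04. P(A3) = 170/1000 = 0.17. P(A4) = 480/1000 = 0.48. P(A5) = 130/1000 = 0.13.
P(T) = P(T|A1)·P(A1) + P(T|A2)·P(A2) + P(T|A3)·P(A3) + P(T|A4)·P(A4) + P(T|A5)·P(A5)
      = 0.4·0.18 + 0.42·0.04 + 0.21·0.17 + 0.06·0.48 + 0.33·0.13
      = 0.072 + 0.0168 + 0.0357 + 0.0288 + 0.0429 = 0.1962

P(T) ≈ 0.1962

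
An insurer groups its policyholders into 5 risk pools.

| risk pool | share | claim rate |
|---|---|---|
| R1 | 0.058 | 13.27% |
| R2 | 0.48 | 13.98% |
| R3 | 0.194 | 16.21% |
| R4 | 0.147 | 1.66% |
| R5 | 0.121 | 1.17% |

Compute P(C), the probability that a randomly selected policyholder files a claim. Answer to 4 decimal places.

P(C) = P(C|R1)·P(R1) + P(C|R2)·P(R2) + P(C|R3)·P(R3) + P(C|R4)·P(R4) + P(C|R5)·P(R5)
      = 0.1327·0.058 + 0.1398·0.48 + 0.1621·0.194 + 0.0166·0.147 + 0.0117·0.121
      = 0.0076966 + 0.067104 + 0.0314474 + 0.0024402 + 0.0014157 = 0.1101039

P(C) ≈ 0.1101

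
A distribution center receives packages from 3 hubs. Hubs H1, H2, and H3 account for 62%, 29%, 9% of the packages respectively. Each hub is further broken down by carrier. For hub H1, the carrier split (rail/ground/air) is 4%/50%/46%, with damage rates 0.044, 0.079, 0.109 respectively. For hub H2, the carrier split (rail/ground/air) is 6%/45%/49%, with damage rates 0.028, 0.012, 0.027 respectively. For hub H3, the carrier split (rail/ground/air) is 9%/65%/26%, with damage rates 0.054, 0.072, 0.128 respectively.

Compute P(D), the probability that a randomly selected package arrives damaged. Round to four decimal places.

0.0702

P(D|H1) = 0.04·0.044 + 0.5·0.079 + 0.46·0.109 = 0.00176 + 0.0395 + 0.05014 = 0.0914
P(D|H2) = 0.06·0.028 + 0.45·0.012 + 0.49·0.027 = 0.00168 + 0.0054 + 0.01323 = 0.02031
P(D|H3) = 0.09·0.054 + 0.65·0.072 + 0.26·0.128 = 0.00486 + 0.0468 + 0.03328 = 0.08494
By total probability over the outer partition,
P(D) = 0.62·0.0914 + 0.29·0.02031 + 0.09·0.08494
      = 0.056668 + 0.0058899 + 0.0076446 = 0.0702025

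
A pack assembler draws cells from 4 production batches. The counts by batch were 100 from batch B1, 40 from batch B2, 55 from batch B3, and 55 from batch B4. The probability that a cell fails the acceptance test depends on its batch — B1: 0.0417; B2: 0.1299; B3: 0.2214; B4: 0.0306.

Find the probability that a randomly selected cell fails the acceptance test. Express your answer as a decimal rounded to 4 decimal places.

P(F) ≈ 0.0929

Total: 100 + 40 + 55 + 55 = 250.
P(B1) = 100/250 = 0.4. P(B2) = 40/250 = 0.16. P(B3) = 55/250 = 0.22. P(B4) = 55/250 = 0.22.
P(F) = P(F|B1)·P(B1) + P(F|B2)·P(B2) + P(F|B3)·P(B3) + P(F|B4)·P(B4)
      = 0.0417·0.4 + 0.1299·0.16 + 0.2214·0.22 + 0.0306·0.22
      = 0.01668 + 0.020784 + 0.048708 + 0.006732 = 0.092904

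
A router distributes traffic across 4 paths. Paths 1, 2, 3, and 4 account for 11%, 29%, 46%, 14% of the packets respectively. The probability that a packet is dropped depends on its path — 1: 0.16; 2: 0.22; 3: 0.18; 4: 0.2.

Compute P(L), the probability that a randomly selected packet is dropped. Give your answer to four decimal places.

By the law of total probability,
P(L) = P(L|1)·P(1) + P(L|2)·P(2) + P(L|3)·P(3) + P(L|4)·P(4)
      = 0.16·0.11 + 0.22·0.29 + 0.18·0.46 + 0.2·0.14
      = 0.0176 + 0.0638 + 0.0828 + 0.028 = 0.1922

P(L) ≈ 0.1922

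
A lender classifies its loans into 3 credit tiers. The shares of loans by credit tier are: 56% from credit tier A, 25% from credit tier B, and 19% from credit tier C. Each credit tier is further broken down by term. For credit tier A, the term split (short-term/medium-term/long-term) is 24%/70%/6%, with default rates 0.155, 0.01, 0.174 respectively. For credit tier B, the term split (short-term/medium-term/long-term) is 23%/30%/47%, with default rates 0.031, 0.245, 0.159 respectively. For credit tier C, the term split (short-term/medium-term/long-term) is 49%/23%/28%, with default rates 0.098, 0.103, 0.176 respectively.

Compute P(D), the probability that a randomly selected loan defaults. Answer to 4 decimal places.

P(D|A) = 0.24·0.155 + 0.7·0.01 + 0.06·0.174 = 0.0372 + 0.007 + 0.01044 = 0.05464
P(D|B) = 0.23·0.031 + 0.3·0.245 + 0.47·0.159 = 0.00713 + 0.0735 + 0.07473 = 0.15536
P(D|C) = 0.49·0.098 + 0.23·0.103 + 0.28·0.176 = 0.04802 + 0.02369 + 0.04928 = 0.12099
By total probability over the outer partition,
P(D) = 0.56·0.05464 + 0.25·0.15536 + 0.19·0.12099
      = 0.0305984 + 0.03884 + 0.0229881 = 0.0924265

0.0924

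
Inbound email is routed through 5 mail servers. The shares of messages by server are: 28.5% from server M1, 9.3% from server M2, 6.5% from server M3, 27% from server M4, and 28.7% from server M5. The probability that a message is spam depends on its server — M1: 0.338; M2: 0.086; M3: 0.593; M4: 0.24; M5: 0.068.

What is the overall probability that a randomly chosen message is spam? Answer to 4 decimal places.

0.2272

P(S) = P(S|M1)·P(M1) + P(S|M2)·P(M2) + P(S|M3)·P(M3) + P(S|M4)·P(M4) + P(S|M5)·P(M5)
      = 0.338·0.285 + 0.086·0.093 + 0.593·0.065 + 0.24·0.27 + 0.068·0.287
      = 0.09633 + 0.007998 + 0.038545 + 0.0648 + 0.019516 = 0.227189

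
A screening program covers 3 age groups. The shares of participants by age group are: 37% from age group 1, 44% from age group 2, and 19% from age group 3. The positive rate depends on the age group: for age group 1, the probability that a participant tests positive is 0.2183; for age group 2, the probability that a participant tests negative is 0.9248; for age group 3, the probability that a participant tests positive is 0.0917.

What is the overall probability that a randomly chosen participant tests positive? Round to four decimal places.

0.1313

P(T|2) = 1 − 0.9248 = 0.0752.
P(T) = P(T|1)·P(1) + P(T|2)·P(2) + P(T|3)·P(3)
      = 0.2183·0.37 + 0.0752·0.44 + 0.0917·0.19
      = 0.080771 + 0.033088 + 0.017423 = 0.131282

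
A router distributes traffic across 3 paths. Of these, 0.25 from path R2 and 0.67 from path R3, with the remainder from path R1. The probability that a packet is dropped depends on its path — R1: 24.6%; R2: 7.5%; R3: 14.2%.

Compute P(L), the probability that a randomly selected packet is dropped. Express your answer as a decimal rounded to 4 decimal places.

P(R1) = 1 − (0.25 + 0.67) = 0.08.
P(L) = P(L|R1)·P(R1) + P(L|R2)·P(R2) + P(L|R3)·P(R3)
      = 0.246·0.08 + 0.075·0.25 + 0.142·0.67
      = 0.01968 + 0.01875 + 0.09514 = 0.13357

P(L) ≈ 0.1336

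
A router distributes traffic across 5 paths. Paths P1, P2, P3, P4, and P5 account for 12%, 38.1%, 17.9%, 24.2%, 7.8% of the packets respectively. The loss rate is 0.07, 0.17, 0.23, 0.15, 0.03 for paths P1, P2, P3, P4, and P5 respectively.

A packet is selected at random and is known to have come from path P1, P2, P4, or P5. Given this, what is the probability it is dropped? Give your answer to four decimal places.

Let S = {P1, P2, P4, P5}.
P(S) = 0.12 + 0.381 + 0.242 + 0.078 = 0.821.
P(L ∩ S) = 0.07·0.12 + 0.17·0.381 + 0.15·0.242 + 0.03·0.078 = 0.0084 + 0.06477 + 0.0363 + 0.00234 = 0.11181.
P(L | S) = 0.11181 / 0.821 = 0.136188…

P(L|S) ≈ 0.1362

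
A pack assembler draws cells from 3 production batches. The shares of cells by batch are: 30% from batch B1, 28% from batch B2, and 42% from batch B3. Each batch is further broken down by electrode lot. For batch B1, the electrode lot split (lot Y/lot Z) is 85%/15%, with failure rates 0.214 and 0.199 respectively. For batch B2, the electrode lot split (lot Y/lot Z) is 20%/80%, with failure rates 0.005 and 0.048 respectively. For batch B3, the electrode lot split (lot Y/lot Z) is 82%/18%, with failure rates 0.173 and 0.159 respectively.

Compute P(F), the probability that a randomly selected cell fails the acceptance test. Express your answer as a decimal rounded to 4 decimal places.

P(F|B1) = 0.85·0.214 + 0.15·0.199 = 0.1819 + 0.02985 = 0.21175
P(F|B2) = 0.2·0.005 + 0.8·0.048 = 0.001 + 0.0384 = 0.0394
P(F|B3) = 0.82·0.173 + 0.18·0.159 = 0.14186 + 0.02862 = 0.17048
Then overall,
P(F) = 0.3·0.21175 + 0.28·0.0394 + 0.42·0.17048
      = 0.063525 + 0.011032 + 0.0716016 = 0.1461586

P(F) ≈ 0.1462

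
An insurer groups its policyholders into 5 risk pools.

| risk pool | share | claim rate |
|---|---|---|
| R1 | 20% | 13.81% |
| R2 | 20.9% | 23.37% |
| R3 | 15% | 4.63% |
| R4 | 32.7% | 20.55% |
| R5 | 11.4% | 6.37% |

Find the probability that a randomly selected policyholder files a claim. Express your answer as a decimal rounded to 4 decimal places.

0.1579

P(C) = P(C|R1)·P(R1) + P(C|R2)·P(R2) + P(C|R3)·P(R3) + P(C|R4)·P(R4) + P(C|R5)·P(R5)
      = 0.1381·0.2 + 0.2337·0.209 + 0.0463·0.15 + 0.2055·0.327 + 0.0637·0.114
      = 0.02762 + 0.0488433 + 0.006945 + 0.0671985 + 0.0072618 = 0.1578686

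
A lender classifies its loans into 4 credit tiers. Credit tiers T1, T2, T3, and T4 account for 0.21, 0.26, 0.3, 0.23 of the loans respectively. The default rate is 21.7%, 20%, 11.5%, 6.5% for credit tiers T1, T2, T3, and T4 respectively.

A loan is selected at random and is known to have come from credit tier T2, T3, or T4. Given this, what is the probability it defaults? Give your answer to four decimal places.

0.1284

Let S = {T2, T3, T4}.
P(S) = 0.26 + 0.3 + 0.23 = 0.79.
P(D ∩ S) = 0.2·0.26 + 0.115·0.3 + 0.065·0.23 = 0.052 + 0.0345 + 0.01495 = 0.10145.
P(D | S) = 0.10145 / 0.79 = 0.128418…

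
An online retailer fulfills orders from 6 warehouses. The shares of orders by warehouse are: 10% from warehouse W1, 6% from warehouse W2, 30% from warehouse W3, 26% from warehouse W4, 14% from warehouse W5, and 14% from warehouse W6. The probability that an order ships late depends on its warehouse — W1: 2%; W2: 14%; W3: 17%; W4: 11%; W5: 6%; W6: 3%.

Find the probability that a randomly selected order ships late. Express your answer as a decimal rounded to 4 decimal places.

Summing over the partition,
P(L) = P(L|W1)·P(W1) + P(L|W2)·P(W2) + P(L|W3)·P(W3) + P(L|W4)·P(W4) + P(L|W5)·P(W5) + P(L|W6)·P(W6)
      = 0.02·0.1 + 0.14·0.06 + 0.17·0.3 + 0.11·0.26 + 0.06·0.14 + 0.03·0.14
      = 0.002 + 0.0084 + 0.051 + 0.0286 + 0.0084 + 0.0042 = 0.1026

P(L) ≈ 0.1026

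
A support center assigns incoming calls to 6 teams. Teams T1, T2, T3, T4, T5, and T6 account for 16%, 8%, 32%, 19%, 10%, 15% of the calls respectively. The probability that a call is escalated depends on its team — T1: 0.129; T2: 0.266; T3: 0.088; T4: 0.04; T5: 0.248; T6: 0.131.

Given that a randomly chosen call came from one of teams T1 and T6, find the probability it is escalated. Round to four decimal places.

P(E|S) ≈ 0.1300

Let S = {T1, T6}.
P(S) = 0.16 + 0.15 = 0.31.
P(E ∩ S) = 0.129·0.16 + 0.131·0.15 = 0.02064 + 0.01965 = 0.04029.
P(E | S) = 0.04029 / 0.31 = 0.129968…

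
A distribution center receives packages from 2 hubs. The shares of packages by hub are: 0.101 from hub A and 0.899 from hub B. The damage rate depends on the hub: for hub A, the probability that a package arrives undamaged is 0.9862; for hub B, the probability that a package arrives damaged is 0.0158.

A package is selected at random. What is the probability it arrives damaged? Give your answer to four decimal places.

P(D|A) = 1 − 0.9862 = 0.0138.
P(D) = P(D|A)·P(A) + P(D|B)·P(B)
      = 0.0138·0.101 + 0.0158·0.899
      = 0.0013938 + 0.0142042 = 0.015598

P(D) ≈ 0.0156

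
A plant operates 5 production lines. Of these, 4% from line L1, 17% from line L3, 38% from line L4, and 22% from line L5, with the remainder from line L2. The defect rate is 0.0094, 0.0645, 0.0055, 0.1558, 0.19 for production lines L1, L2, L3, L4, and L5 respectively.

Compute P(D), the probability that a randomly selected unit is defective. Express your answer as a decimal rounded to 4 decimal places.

P(D) ≈ 0.1146

P(L2) = 1 − (0.04 + 0.17 + 0.38 + 0.22) = 0.19.
P(D) = P(D|L1)·P(L1) + P(D|L2)·P(L2) + P(D|L3)·P(L3) + P(D|L4)·P(L4) + P(D|L5)·P(L5)
      = 0.0094·0.04 + 0.0645·0.19 + 0.0055·0.17 + 0.1558·0.38 + 0.19·0.22
      = 0.000376 + 0.012255 + 0.000935 + 0.059204 + 0.0418 = 0.11457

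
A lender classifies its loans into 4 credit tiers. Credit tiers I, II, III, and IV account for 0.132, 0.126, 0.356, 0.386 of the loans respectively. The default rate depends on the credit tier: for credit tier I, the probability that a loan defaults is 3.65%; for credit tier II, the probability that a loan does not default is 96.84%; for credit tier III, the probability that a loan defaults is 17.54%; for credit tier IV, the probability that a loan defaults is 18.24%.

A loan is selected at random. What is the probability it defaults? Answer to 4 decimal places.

0.1416

P(D|II) = 1 − 0.9684 = 0.0316.
Using total probability over the partition,
P(D) = P(D|I)·P(I) + P(D|II)·P(II) + P(D|III)·P(III) + P(D|IV)·P(IV)
      = 0.0365·0.132 + 0.0316·0.126 + 0.1754·0.356 + 0.1824·0.386
      = 0.004818 + 0.0039816 + 0.0624424 + 0.0704064 = 0.1416484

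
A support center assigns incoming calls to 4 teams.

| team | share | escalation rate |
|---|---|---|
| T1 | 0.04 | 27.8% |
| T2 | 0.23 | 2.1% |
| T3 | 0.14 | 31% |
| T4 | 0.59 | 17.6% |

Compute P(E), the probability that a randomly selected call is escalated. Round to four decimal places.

P(E) ≈ 0.1632

By the law of total probability,
P(E) = P(E|T1)·P(T1) + P(E|T2)·P(T2) + P(E|T3)·P(T3) + P(E|T4)·P(T4)
      = 0.278·0.04 + 0.021·0.23 + 0.31·0.14 + 0.176·0.59
      = 0.01112 + 0.00483 + 0.0434 + 0.10384 = 0.16319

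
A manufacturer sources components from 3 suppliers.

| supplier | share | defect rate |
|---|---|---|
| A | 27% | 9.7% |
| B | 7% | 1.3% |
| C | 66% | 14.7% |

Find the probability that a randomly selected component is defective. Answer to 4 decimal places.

0.1241

Summing over the partition,
P(D) = P(D|A)·P(A) + P(D|B)·P(B) + P(D|C)·P(C)
      = 0.097·0.27 + 0.013·0.07 + 0.147·0.66
      = 0.02619 + 0.00091 + 0.09702 = 0.12412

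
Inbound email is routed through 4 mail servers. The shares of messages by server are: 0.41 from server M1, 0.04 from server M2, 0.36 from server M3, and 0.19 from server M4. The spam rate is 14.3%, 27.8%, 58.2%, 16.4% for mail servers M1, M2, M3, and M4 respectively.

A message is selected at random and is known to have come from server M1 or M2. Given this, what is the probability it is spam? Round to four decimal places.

Let J = {M1, M2}.
P(J) = 0.41 + 0.04 = 0.45.
P(S ∩ J) = 0.143·0.41 + 0.278·0.04 = 0.05863 + 0.01112 = 0.06975.
P(S | J) = 0.06975 / 0.45 = 0.155000…

0.1550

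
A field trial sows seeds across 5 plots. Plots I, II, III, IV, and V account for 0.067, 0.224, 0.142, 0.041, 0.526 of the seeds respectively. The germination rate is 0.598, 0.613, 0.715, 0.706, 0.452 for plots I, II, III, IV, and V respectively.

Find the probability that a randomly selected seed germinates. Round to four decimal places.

P(G) = P(G|I)·P(I) + P(G|II)·P(II) + P(G|III)·P(III) + P(G|IV)·P(IV) + P(G|V)·P(V)
      = 0.598·0.067 + 0.613·0.224 + 0.715·0.142 + 0.706·0.041 + 0.452·0.526
      = 0.040066 + 0.137312 + 0.10153 + 0.028946 + 0.237752 = 0.545606

P(G) ≈ 0.5456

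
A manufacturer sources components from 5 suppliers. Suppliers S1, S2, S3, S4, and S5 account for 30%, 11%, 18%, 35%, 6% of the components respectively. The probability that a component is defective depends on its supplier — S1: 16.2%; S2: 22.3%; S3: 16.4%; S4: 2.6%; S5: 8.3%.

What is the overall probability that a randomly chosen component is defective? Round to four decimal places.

0.1167

P(D) = P(D|S1)·P(S1) + P(D|S2)·P(S2) + P(D|S3)·P(S3) + P(D|S4)·P(S4) + P(D|S5)·P(S5)
      = 0.162·0.3 + 0.223·0.11 + 0.164·0.18 + 0.026·0.35 + 0.083·0.06
      = 0.0486 + 0.02453 + 0.02952 + 0.0091 + 0.00498 = 0.11673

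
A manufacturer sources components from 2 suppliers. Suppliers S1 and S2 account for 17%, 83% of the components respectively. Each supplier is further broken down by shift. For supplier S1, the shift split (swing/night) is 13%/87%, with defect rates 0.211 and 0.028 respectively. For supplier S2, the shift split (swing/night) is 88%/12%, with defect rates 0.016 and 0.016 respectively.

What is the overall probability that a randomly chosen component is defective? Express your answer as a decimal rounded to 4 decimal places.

0.0221

P(D|S1) = 0.13·0.211 + 0.87·0.028 = 0.02743 + 0.02436 = 0.05179
P(D|S2) = 0.88·0.016 + 0.12·0.016 = 0.01408 + 0.00192 = 0.016
By total probability over the outer partition,
P(D) = 0.17·0.05179 + 0.83·0.016
      = 0.0088043 + 0.01328 = 0.0220843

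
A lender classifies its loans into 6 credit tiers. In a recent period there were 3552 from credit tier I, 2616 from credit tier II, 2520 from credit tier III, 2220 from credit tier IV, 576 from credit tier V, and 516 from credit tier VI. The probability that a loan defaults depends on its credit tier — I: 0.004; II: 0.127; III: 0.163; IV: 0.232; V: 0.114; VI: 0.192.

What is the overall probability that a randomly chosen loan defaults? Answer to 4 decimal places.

0.1197

Total: 3552 + 2616 + 2520 + 2220 + 576 + 516 = 12000.
P(I) = 3552/12000 = 0.296. P(II) = 2616/12000 = 0.218. P(III) = 2520/12000 = 0.21. P(IV) = 2220/12000 = 0.185. P(V) = 576/12000 = 0.048. P(VI) = 516/12000 = 0.043.
Using total probability over the partition,
P(D) = P(D|I)·P(I) + P(D|II)·P(II) + P(D|III)·P(III) + P(D|IV)·P(IV) + P(D|V)·P(V) + P(D|VI)·P(VI)
      = 0.004·0.296 + 0.127·0.218 + 0.163·0.21 + 0.232·0.185 + 0.114·0.048 + 0.192·0.043
      = 0.001184 + 0.027686 + 0.03423 + 0.04292 + 0.005472 + 0.008256 = 0.119748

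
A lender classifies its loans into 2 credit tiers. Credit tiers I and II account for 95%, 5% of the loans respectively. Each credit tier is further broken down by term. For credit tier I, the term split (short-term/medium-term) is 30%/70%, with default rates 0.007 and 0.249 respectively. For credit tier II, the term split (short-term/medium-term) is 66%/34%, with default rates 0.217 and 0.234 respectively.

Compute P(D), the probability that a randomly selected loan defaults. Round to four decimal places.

P(D|I) = 0.3·0.007 + 0.7·0.249 = 0.0021 + 0.1743 = 0.1764
P(D|II) = 0.66·0.217 + 0.34·0.234 = 0.14322 + 0.07956 = 0.22278
Then overall,
P(D) = 0.95·0.1764 + 0.05·0.22278
      = 0.16758 + 0.011139 = 0.178719

P(D) ≈ 0.1787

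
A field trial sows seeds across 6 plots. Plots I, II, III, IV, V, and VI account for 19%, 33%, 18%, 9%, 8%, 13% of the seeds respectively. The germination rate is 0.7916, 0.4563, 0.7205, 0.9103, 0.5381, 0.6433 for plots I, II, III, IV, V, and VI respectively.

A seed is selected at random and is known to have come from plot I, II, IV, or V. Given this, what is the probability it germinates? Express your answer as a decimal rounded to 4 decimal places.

P(G|S) ≈ 0.6173

Let S = {I, II, IV, V}.
P(S) = 0.19 + 0.33 + 0.09 + 0.08 = 0.69.
P(G ∩ S) = 0.7916·0.19 + 0.4563·0.33 + 0.9103·0.09 + 0.5381·0.08 = 0.150404 + 0.150579 + 0.081927 + 0.043048 = 0.425958.
P(G | S) = 0.425958 / 0.69 = 0.617330…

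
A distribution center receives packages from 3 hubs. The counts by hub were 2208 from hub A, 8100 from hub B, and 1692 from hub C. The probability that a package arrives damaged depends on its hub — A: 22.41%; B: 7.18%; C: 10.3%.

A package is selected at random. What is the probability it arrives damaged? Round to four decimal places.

0.1042

Total: 2208 + 8100 + 1692 = 12000.
P(A) = 2208/12000 = 0.184. P(B) = 8100/12000 = 0.675. P(C) = 1692/12000 = 0.141.
By the law of total probability,
P(D) = P(D|A)·P(A) + P(D|B)·P(B) + P(D|C)·P(C)
      = 0.2241·0.184 + 0.0718·0.675 + 0.103·0.141
      = 0.0412344 + 0.048465 + 0.014523 = 0.1042224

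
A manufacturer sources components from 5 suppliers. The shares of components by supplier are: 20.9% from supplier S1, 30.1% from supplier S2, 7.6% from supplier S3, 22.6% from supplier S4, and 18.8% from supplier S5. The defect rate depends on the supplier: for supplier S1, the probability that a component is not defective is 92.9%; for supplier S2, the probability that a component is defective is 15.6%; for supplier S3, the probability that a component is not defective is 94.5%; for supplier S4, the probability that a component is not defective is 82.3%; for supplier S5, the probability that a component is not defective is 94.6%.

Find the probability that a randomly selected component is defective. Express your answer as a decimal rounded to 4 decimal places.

P(D|S1) = 1 − 0.929 = 0.071.
P(D|S3) = 1 − 0.945 = 0.055.
P(D|S4) = 1 − 0.823 = 0.177.
P(D|S5) = 1 − 0.946 = 0.054.
Summing over the partition,
P(D) = P(D|S1)·P(S1) + P(D|S2)·P(S2) + P(D|S3)·P(S3) + P(D|S4)·P(S4) + P(D|S5)·P(S5)
      = 0.071·0.209 + 0.156·0.301 + 0.055·0.076 + 0.177·0.226 + 0.054·0.188
      = 0.014839 + 0.046956 + 0.00418 + 0.040002 + 0.010152 = 0.116129

0.1161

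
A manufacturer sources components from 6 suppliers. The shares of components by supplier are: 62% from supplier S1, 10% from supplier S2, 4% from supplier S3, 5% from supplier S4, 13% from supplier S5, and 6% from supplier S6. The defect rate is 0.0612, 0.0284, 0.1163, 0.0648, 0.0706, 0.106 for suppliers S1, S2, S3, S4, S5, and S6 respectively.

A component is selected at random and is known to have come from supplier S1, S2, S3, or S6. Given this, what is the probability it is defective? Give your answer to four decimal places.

0.0632

Let S = {S1, S2, S3, S6}.
P(S) = 0.62 + 0.1 + 0.04 + 0.06 = 0.82.
P(D ∩ S) = 0.0612·0.62 + 0.0284·0.1 + 0.1163·0.04 + 0.106·0.06 = 0.037944 + 0.00284 + 0.004652 + 0.00636 = 0.051796.
P(D | S) = 0.051796 / 0.82 = 0.063166…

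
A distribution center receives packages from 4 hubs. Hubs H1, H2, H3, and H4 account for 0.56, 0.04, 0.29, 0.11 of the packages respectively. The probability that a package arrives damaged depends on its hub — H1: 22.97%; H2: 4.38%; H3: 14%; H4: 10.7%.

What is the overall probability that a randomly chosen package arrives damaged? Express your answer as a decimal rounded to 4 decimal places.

P(D) ≈ 0.1828

Using total probability over the partition,
P(D) = P(D|H1)·P(H1) + P(D|H2)·P(H2) + P(D|H3)·P(H3) + P(D|H4)·P(H4)
      = 0.2297·0.56 + 0.0438·0.04 + 0.14·0.29 + 0.107·0.11
      = 0.128632 + 0.001752 + 0.0406 + 0.01177 = 0.182754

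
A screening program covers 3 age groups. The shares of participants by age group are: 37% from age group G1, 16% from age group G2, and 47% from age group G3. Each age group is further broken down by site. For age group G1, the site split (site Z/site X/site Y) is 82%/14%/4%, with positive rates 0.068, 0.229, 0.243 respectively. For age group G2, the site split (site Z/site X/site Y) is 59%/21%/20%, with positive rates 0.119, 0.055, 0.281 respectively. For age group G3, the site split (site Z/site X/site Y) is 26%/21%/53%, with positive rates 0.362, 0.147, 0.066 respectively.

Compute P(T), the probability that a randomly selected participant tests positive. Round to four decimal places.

P(T|G1) = 0.82·0.068 + 0.14·0.229 + 0.04·0.243 = 0.05576 + 0.03206 + 0.00972 = 0.09754
P(T|G2) = 0.59·0.119 + 0.21·0.055 + 0.2·0.281 = 0.07021 + 0.01155 + 0.0562 = 0.13796
P(T|G3) = 0.26·0.362 + 0.21·0.147 + 0.53·0.066 = 0.09412 + 0.03087 + 0.03498 = 0.15997
Then overall,
P(T) = 0.37·0.09754 + 0.16·0.13796 + 0.47·0.15997
      = 0.0360898 + 0.0220736 + 0.0751859 = 0.1333493

P(T) ≈ 0.1333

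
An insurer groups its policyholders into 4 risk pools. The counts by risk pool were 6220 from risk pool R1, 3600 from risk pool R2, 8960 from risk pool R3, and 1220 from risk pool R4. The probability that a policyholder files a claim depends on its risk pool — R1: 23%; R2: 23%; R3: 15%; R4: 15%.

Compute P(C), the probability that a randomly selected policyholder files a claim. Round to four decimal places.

P(C) ≈ 0.1893

Total: 6220 + 3600 + 8960 + 1220 = 20000.
P(R1) = 6220/20000 = 0.311. P(R2) = 3600/20000 = 0.18. P(R3) = 8960/20000 = 0.448. P(R4) = 1220/20000 = 0.061.
P(C) = P(C|R1)·P(R1) + P(C|R2)·P(R2) + P(C|R3)·P(R3) + P(C|R4)·P(R4)
      = 0.23·0.311 + 0.23·0.18 + 0.15·0.448 + 0.15·0.061
      = 0.07153 + 0.0414 + 0.0672 + 0.00915 = 0.18928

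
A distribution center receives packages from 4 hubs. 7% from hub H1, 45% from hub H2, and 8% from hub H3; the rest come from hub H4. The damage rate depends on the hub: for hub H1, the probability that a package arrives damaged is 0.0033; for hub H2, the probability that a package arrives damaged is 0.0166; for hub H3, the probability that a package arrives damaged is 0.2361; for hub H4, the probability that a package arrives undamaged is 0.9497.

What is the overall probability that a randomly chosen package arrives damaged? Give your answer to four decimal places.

P(H4) = 1 − (0.07 + 0.45 + 0.08) = 0.4.
P(D|H4) = 1 − 0.9497 = 0.0503.
Using total probability over the partition,
P(D) = P(D|H1)·P(H1) + P(D|H2)·P(H2) + P(D|H3)·P(H3) + P(D|H4)·P(H4)
      = 0.0033·0.07 + 0.0166·0.45 + 0.2361·0.08 + 0.0503·0.4
      = 0.000231 + 0.00747 + 0.018888 + 0.02012 = 0.046709

P(D) ≈ 0.0467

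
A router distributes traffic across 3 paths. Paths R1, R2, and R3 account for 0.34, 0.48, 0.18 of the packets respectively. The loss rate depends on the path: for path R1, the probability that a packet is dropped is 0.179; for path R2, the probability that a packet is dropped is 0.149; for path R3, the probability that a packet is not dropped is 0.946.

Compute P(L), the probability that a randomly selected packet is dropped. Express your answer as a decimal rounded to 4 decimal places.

P(L) ≈ 0.1421

P(L|R3) = 1 − 0.946 = 0.054.
P(L) = P(L|R1)·P(R1) + P(L|R2)·P(R2) + P(L|R3)·P(R3)
      = 0.179·0.34 + 0.149·0.48 + 0.054·0.18
      = 0.06086 + 0.07152 + 0.00972 = 0.1421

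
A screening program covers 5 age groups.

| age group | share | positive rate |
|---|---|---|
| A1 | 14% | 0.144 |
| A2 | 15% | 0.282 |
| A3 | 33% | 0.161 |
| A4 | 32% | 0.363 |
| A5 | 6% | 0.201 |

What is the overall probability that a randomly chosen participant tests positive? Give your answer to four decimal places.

Using total probability over the partition,
P(T) = P(T|A1)·P(A1) + P(T|A2)·P(A2) + P(T|A3)·P(A3) + P(T|A4)·P(A4) + P(T|A5)·P(A5)
      = 0.144·0.14 + 0.282·0.15 + 0.161·0.33 + 0.363·0.32 + 0.201·0.06
      = 0.02016 + 0.0423 + 0.05313 + 0.11616 + 0.01206 = 0.24381

0.2438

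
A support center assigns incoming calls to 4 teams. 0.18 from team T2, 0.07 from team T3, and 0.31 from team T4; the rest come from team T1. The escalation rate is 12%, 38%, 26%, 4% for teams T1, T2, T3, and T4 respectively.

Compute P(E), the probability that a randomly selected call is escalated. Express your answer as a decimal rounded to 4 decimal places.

P(T1) = 1 − (0.18 + 0.07 + 0.31) = 0.44.
Summing over the partition,
P(E) = P(E|T1)·P(T1) + P(E|T2)·P(T2) + P(E|T3)·P(T3) + P(E|T4)·P(T4)
      = 0.12·0.44 + 0.38·0.18 + 0.26·0.07 + 0.04·0.31
      = 0.0528 + 0.0684 + 0.0182 + 0.0124 = 0.1518

P(E) ≈ 0.1518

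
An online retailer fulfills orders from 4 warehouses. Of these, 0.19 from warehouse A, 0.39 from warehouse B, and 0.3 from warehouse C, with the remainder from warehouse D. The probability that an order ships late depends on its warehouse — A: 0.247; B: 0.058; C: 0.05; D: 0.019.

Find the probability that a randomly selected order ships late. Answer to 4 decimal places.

P(D) = 1 − (0.19 + 0.39 + 0.3) = 0.12.
P(L) = P(L|A)·P(A) + P(L|B)·P(B) + P(L|C)·P(C) + P(L|D)·P(D)
      = 0.247·0.19 + 0.058·0.39 + 0.05·0.3 + 0.019·0.12
      = 0.04693 + 0.02262 + 0.015 + 0.00228 = 0.08683

P(L) ≈ 0.0868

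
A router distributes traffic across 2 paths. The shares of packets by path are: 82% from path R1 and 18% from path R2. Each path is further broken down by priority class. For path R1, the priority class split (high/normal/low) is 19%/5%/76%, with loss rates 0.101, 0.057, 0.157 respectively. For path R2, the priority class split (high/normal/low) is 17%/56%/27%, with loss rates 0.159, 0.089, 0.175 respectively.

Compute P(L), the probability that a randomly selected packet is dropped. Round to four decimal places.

P(L|R1) = 0.19·0.101 + 0.05·0.057 + 0.76·0.157 = 0.01919 + 0.00285 + 0.11932 = 0.14136
P(L|R2) = 0.17·0.159 + 0.56·0.089 + 0.27·0.175 = 0.02703 + 0.04984 + 0.04725 = 0.12412
Then overall,
P(L) = 0.82·0.14136 + 0.18·0.12412
      = 0.1159152 + 0.0223416 = 0.1382568

0.1383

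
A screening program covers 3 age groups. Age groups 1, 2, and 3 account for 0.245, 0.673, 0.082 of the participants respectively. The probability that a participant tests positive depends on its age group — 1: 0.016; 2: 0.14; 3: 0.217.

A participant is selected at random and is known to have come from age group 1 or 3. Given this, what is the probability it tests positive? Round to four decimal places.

Let S = {1, 3}.
P(S) = 0.245 + 0.082 = 0.327.
P(T ∩ S) = 0.016·0.245 + 0.217·0.082 = 0.00392 + 0.017794 = 0.021714.
P(T | S) = 0.021714 / 0.327 = 0.066404…

P(T|S) ≈ 0.0664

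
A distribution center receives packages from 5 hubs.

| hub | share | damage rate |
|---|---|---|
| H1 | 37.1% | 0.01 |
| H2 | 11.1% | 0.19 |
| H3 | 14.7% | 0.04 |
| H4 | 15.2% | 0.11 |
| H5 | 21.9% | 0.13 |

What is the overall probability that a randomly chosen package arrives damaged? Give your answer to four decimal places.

Summing over the partition,
P(D) = P(D|H1)·P(H1) + P(D|H2)·P(H2) + P(D|H3)·P(H3) + P(D|H4)·P(H4) + P(D|H5)·P(H5)
      = 0.01·0.371 + 0.19·0.111 + 0.04·0.147 + 0.11·0.152 + 0.13·0.219
      = 0.00371 + 0.02109 + 0.00588 + 0.01672 + 0.02847 = 0.07587

0.0759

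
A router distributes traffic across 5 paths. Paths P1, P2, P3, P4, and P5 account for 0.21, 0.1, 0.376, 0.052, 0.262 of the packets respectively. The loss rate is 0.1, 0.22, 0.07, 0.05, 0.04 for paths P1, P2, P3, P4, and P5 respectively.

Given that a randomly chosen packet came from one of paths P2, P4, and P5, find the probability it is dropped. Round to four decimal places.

Let S = {P2, P4, P5}.
P(S) = 0.1 + 0.052 + 0.262 = 0.414.
P(L ∩ S) = 0.22·0.1 + 0.05·0.052 + 0.04·0.262 = 0.022 + 0.0026 + 0.01048 = 0.03508.
P(L | S) = 0.03508 / 0.414 = 0.084734…

0.0847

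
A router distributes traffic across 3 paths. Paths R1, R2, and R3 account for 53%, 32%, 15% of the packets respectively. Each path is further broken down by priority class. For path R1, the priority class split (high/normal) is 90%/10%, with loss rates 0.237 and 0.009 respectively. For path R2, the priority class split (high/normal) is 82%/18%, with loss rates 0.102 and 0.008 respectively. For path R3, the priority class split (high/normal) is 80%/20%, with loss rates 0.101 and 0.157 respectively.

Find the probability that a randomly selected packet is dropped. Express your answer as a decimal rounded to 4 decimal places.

P(L|R1) = 0.9·0.237 + 0.1·0.009 = 0.2133 + 0.0009 = 0.2142
P(L|R2) = 0.82·0.102 + 0.18·0.008 = 0.08364 + 0.00144 = 0.08508
P(L|R3) = 0.8·0.101 + 0.2·0.157 = 0.0808 + 0.0314 = 0.1122
Then overall,
P(L) = 0.53·0.2142 + 0.32·0.08508 + 0.15·0.1122
      = 0.113526 + 0.0272256 + 0.01683 = 0.1575816

0.1576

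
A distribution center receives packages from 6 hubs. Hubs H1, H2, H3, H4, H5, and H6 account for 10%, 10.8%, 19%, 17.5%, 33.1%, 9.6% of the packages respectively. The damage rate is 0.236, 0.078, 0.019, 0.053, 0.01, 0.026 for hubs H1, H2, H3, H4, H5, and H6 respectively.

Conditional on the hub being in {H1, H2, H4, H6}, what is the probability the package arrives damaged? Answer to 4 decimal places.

Let S = {H1, H2, H4, H6}.
P(S) = 0.1 + 0.108 + 0.175 + 0.096 = 0.479.
P(D ∩ S) = 0.236·0.1 + 0.078·0.108 + 0.053·0.175 + 0.026·0.096 = 0.0236 + 0.008424 + 0.009275 + 0.002496 = 0.043795.
P(D | S) = 0.043795 / 0.479 = 0.091430…

P(D|S) ≈ 0.0914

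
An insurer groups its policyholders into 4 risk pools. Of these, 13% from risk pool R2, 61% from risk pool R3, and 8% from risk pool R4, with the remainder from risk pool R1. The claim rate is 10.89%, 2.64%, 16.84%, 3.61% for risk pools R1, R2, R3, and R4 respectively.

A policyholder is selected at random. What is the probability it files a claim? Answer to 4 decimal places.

P(C) ≈ 0.1286

P(R1) = 1 − (0.13 + 0.61 + 0.08) = 0.18.
By the law of total probability,
P(C) = P(C|R1)·P(R1) + P(C|R2)·P(R2) + P(C|R3)·P(R3) + P(C|R4)·P(R4)
      = 0.1089·0.18 + 0.0264·0.13 + 0.1684·0.61 + 0.0361·0.08
      = 0.019602 + 0.003432 + 0.102724 + 0.002888 = 0.128646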